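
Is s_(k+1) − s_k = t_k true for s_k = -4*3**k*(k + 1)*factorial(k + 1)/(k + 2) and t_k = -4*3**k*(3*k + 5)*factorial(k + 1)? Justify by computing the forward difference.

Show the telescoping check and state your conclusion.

Invalid: residual 4*3**k*(3*k**2 + 11*k + 9)*factorial(k + 1)/((k + 2)*(k + 3)) ≠ 0.

s_(k+1) = -12*3**k*(k + 2)*factorial(k + 2)/(k + 3)
s_(k+1) − s_k = -4*3**k*(3*k**3 + 17*k**2 + 32*k + 21)*factorial(k + 1)/((k + 2)*(k + 3))
(s_(k+1) − s_k) − t_k = 4*3**k*(3*k**2 + 11*k + 9)*factorial(k + 1)/((k + 2)*(k + 3))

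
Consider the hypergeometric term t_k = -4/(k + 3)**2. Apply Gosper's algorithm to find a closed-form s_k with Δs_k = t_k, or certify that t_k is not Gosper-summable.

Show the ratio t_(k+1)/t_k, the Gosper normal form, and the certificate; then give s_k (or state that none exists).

Step 1: r(k) = (k + 3)**2/(k + 4)**2.
Normal form (A,B,C) = (k**2 + 6*k + 9, k**2 + 8*k + 16, 1).
f must satisfy (k**2 + 6*k + 9)·f(k+1) − (k**2 + 6*k + 9)·f(k) = 1.
deg f ≤ 0 (via 2,2,0).
Put f(k) = c0: A·f(k+1) − B(k−1)·f(k) − C = -1; need -1 = 0 — inconsistent ⇒ no f, not summable.

none — t_k is not Gosper-summable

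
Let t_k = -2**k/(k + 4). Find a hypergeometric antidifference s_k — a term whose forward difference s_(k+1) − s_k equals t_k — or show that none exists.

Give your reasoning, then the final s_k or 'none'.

not Gosper-summable; s_k does not exist

Step 1: r(k) = 2*(k + 4)/(k + 5).
Normal form (A,B,C) = (2*k + 8, k + 5, 1).
Key eq: (2*k + 8)·f(k+1) = (k + 4)·f(k) + (1).
From deg A=1, deg B=1, deg C=0: d=-1.
Bound -1 < 0, so the key equation has no polynomial solution.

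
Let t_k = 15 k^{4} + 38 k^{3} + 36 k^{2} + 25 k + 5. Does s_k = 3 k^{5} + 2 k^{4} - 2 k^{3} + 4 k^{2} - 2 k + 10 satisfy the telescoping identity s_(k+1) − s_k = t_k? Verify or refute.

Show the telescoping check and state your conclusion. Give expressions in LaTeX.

Valid: the claim telescopes to t_k.

s_(k+1) = 3*k**5 + 17*k**4 + 36*k**3 + 40*k**2 + 23*k + 15
s_(k+1) − s_k = 15*k**4 + 38*k**3 + 36*k**2 + 25*k + 5
(s_(k+1) − s_k) − t_k = 0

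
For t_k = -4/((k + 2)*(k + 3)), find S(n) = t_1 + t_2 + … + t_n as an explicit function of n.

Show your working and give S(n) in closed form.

S(n) = -4*n/(3*n + 9)

Ratio r(k) = (k + 2)/(k + 4).
Factor: A=k + 2; B=k + 4; C=1.
Need (k + 2)·f(k+1) − (k + 3)·f(k) = 1.
From deg A=1, deg B=1, deg C=0: d=1.
Match coefficients ⇒ f(k) = k/2.
So s_k = (B(k−1)f/C)·t_k = (k*(k + 3)/2)·t_k = -2*k/(k + 2).
Verify: -4/(k**2 + 5*k + 6) matches t_k.
Telescope: S(n) = s_(n+1) − s_(1) = 2*(-n - 1)/(n + 3) − (-2/3) = -4*n/(3*n + 9).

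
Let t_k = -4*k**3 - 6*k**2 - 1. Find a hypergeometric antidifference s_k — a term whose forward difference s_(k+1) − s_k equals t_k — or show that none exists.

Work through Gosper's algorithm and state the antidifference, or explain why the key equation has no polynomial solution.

s_k = k*(-k**3 + 2*k - 2)

r(k) = (4*(k + 1)**3 + 6*(k + 1)**2 + 1)/(4*k**3 + 6*k**2 + 1) after simplifying.
So A=1 and B=1, with C=k**3 + 3*k**2/2 + 1/4.
Solve (1)·f(k+1) − (1)·f(k) = k**3 + 3*k**2/2 + 1/4.
From deg A=0, deg B=0, deg C=3: d=4.
A polynomial solution: f(k) = k*(k**3 - 2*k + 2)/4.
Certificate R = B(k−1)f/C = k*(k**3 - 2*k + 2)/(4*k**3 + 6*k**2 + 1) gives s_k = k*(-k**3 + 2*k - 2).
Verify: -4*k**3 - 6*k**2 - 1 matches t_k.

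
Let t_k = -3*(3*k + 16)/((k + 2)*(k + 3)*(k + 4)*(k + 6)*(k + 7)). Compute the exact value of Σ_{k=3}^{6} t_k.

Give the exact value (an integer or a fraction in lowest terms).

Ratio r(k) = (k + 2)*(k + 6)*(3*k + 19)/((k + 5)*(k + 8)*(3*k + 16)).
Take A(k)=k + 2, B(k)=k + 8, C(k)=k**2 + 31*k/3 + 80/3.
Solve (k + 2)·f(k+1) − (k + 7)·f(k) = k**2 + 31*k/3 + 80/3.
d = 5 from the (1,1,2) case.
Solve for f: f(k) = k*(k + 4)*(k + 5)*(k**2 + 11*k + 36)/108 (degree 5 ≤ 5).
Get s_k = R·t_k = k*(-k**2 - 11*k - 36)/(12*(k**3 + 11*k**2 + 36*k + 36)) with R(k) = B(k−1)f(k)/C(k) = k*(k + 4)*(k + 7)*(k**2 + 11*k + 36)/(36*(3*k + 16)).
Check: Δs_k = 3*(-3*k - 16)/(k**5 + 22*k**4 + 185*k**3 + 740*k**2 + 1404*k + 1008). ✓
Σ_(k=3)^(6) t_k = s_(7) − s_(3) = -21/260 − (-13/180) = -1/117.

Σ = -1/117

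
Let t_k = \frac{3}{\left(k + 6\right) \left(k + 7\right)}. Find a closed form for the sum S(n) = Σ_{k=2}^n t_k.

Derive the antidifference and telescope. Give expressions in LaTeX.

S(n) = \frac{3 \left(n - 1\right)}{8 \left(n + 7\right)}

Ratio r(k) = (k + 6)/(k + 8).
So A=k + 6 and B=k + 8, with C=1.
Set up (k + 6)·f(k+1) − (k + 7)·f(k) − (1) = 0.
Bound: deg f ≤ 1.
Match coefficients ⇒ f(k) = k/6.
So s_k = (B(k−1)f/C)·t_k = (k*(k + 7)/6)·t_k = k/(2*(k + 6)).
s_(k+1) − s_k = 3/(k**2 + 13*k + 42) = t_k.
s_(n+1) = (n + 1)/(2*(n + 7)) and s_(2) = 1/8, so S(n) = 3*(n - 1)/(8*(n + 7)).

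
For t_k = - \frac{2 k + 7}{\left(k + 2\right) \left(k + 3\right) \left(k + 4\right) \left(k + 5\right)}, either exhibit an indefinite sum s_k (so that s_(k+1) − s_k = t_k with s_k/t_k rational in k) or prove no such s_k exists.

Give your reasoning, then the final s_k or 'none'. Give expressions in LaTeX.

Ratio r(k) = (k + 2)*(2*k + 9)/((k + 6)*(2*k + 7)).
Gosper form: A/B · C(k+1)/C(k) with A=k + 2, B=k + 6, C=k + 7/2.
Key eq: (k + 2)·f(k+1) = (k + 5)·f(k) + (k + 7/2).
Degrees (1,1,1) ⇒ d ≤ 3.
Solving with deg f ≤ 3: f(k) = k*(k + 3)*(k + 6)/16.
R(k) = B(k−1)·f(k)/C(k) = k*(k + 3)*(k + 5)*(k + 6)/(8*(2*k + 7)); s_k = R·t_k = k*(-k - 6)/(8*(k**2 + 6*k + 8)).
Δs = (-2*k - 7)/(k**4 + 14*k**3 + 71*k**2 + 154*k + 120), as required.

s_k = \frac{k \left(- k - 6\right)}{8 \left(k^{2} + 6 k + 8\right)}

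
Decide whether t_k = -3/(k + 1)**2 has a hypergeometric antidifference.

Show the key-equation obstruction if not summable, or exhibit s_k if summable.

r(k) = (k + 1)**2/(k + 2)**2 after simplifying.
So A=k**2 + 2*k + 1 and B=k**2 + 4*k + 4, with C=1.
Solve (k**2 + 2*k + 1)·f(k+1) − (k**2 + 2*k + 1)·f(k) = 1.
Bound: deg f ≤ 0.
f = c0 ⇒ A·f(k+1) − B(k−1)·f(k) − C = -1. The system {-1 = 0} is inconsistent; no antidifference.

No. Not Gosper-summable.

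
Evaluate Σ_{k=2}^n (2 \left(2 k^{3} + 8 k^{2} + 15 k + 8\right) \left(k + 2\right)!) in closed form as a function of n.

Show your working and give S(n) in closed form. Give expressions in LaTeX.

S(n) = 4 n^{2} \left(n + 3\right)! + 8 n \left(n + 3\right)! + 6 \left(n + 3\right)! - 432

Step 1: r(k) = (2*k**4 + 20*k**3 + 79*k**2 + 144*k + 99)/(2*k**3 + 8*k**2 + 15*k + 8).
A = k + 3, B = 1, C = k**3 + 4*k**2 + 15*k/2 + 4.
Key eq: (k + 3)·f(k+1) = (1)·f(k) + (k**3 + 4*k**2 + 15*k/2 + 4).
d = 2 from the (1,0,3) case.
Match coefficients ⇒ f(k) = (2*k**2 + 1)/2.
Then R = B(k−1)f/C = (2*k**2 + 1)/(2*k**3 + 8*k**2 + 15*k + 8), so s_k = R(k)·t_k = 2*(2*k**2 + 1)*factorial(k + 2).
Check: Δs_k = 2*(2*k**3 + 8*k**2 + 15*k + 8)*factorial(k + 2). ✓
s_(n+1) = 2*(2*n**2 + 4*n + 3)*factorial(n + 3) and s_(2) = 432, so S(n) = 4*n**2*factorial(n + 3) + 8*n*factorial(n + 3) + 6*factorial(n + 3) - 432.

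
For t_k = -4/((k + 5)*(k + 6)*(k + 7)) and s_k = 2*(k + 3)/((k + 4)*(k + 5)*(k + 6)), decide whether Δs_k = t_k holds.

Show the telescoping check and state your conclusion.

Invalid: residual 6/(k**4 + 22*k**3 + 179*k**2 + 638*k + 840) ≠ 0.

s_(k+1) = 2*(k + 4)/((k + 5)*(k + 6)*(k + 7))
s_(k+1) − s_k = 2*(-2*k - 5)/(k**4 + 22*k**3 + 179*k**2 + 638*k + 840)
(s_(k+1) − s_k) − t_k = 6/(k**4 + 22*k**3 + 179*k**2 + 638*k + 840)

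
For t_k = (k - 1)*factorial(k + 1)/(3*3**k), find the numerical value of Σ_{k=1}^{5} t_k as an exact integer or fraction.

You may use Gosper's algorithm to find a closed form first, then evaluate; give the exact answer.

Σ = 506/81

Ratio r(k) = k*(k + 2)/(3*(k - 1)).
Normal form (A,B,C) = (k/3 + 2/3, 1, k - 1).
Set up (k/3 + 2/3)·f(k+1) − (1)·f(k) − (k - 1) = 0.
d = 0 from the (1,0,1) case.
Coefficient equations give f(k) = 3.
Get s_k = R·t_k = factorial(k + 1)/3**k with R(k) = B(k−1)f(k)/C(k) = 3/(k - 1).
Verify: (k - 1)*factorial(k + 1)/(3*3**k) matches t_k.
Evaluate s at k=6 and k=1: 560/81 and 2/3; difference 506/81.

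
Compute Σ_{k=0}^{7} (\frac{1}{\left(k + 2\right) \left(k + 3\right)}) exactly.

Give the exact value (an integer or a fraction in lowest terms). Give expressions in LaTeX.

Σ = 2/5

Ratio r(k) = (k + 2)/(k + 4).
Take A(k)=k + 2, B(k)=k + 4, C(k)=1.
Set up (k + 2)·f(k+1) − (k + 3)·f(k) − (1) = 0.
Degrees (1,1,0) ⇒ d ≤ 1.
Solve for f: f(k) = k/2 (degree 1 ≤ 1).
So s_k = (B(k−1)f/C)·t_k = (k*(k + 3)/2)·t_k = k/(2*(k + 2)).
s_(k+1) − s_k = 1/(k**2 + 5*k + 6) = t_k.
Evaluate s at k=8 and k=0: 2/5 and 0; difference 2/5.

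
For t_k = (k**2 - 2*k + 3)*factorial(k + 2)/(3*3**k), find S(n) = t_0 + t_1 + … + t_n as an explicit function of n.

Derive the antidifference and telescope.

S(n) = 6 + n*factorial(n + 3)/(3*3**n) - 2*factorial(n + 3)/(3*3**n)

The ratio is (k + 3)*(-2*k + (k + 1)**2 + 1)/(3*(k**2 - 2*k + 3)).
Normal form (A,B,C) = (k/3 + 1, 1, k**2 - 2*k + 3).
Key eq: (k/3 + 1)·f(k+1) = (1)·f(k) + (k**2 - 2*k + 3).
From deg A=1, deg B=0, deg C=2: d=1.
Solving with deg f ≤ 1: f(k) = 3*(k - 3).
So s_k = (B(k−1)f/C)·t_k = (3*(k - 3)/(k**2 - 2*k + 3))·t_k = (k - 3)*factorial(k + 2)/3**k.
Δs = (k**2 - 2*k + 3)*factorial(k + 2)/(3*3**k), as required.
Telescope: S(n) = s_(n+1) − s_(0) = 3**(-n - 1)*(n - 2)*factorial(n + 3) − (-6) = 6 + n*factorial(n + 3)/(3*3**n) - 2*factorial(n + 3)/(3*3**n).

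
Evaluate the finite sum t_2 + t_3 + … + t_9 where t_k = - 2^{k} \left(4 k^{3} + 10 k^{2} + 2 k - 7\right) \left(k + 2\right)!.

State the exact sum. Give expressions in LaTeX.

t_(k+1)/t_k = 2*(4*k**4 + 34*k**3 + 100*k**2 + 111*k + 27)/(4*k**3 + 10*k**2 + 2*k - 7).
Take A(k)=2*k + 6, B(k)=1, C(k)=k**3 + 5*k**2/2 + k/2 - 7/4.
Key eq: (2*k + 6)·f(k+1) = (1)·f(k) + (k**3 + 5*k**2/2 + k/2 - 7/4).
Bound: deg f ≤ 2.
A polynomial solution: f(k) = (2*k**2 - 4*k + 1)/4.
R(k) = B(k−1)·f(k)/C(k) = (2*k**2 - 4*k + 1)/(4*k**3 + 10*k**2 + 2*k - 7); s_k = R·t_k = -2**k*(2*k**2 - 4*k + 1)*factorial(k + 2).
Δs = -2**k*(4*k**3 + 10*k**2 + 2*k - 7)*factorial(k + 2), as required.
Sum = s_(10) − s_(2); s_(10) = -78970119782400, s_(2) = -96 ⇒ -78970119782304.

Σ = -78970119782304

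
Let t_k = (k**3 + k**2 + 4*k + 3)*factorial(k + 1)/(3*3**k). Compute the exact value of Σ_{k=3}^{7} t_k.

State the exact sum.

Σ = 10432/3

Compute t_(k+1)/t_k: get (k + 2)*(4*k + (k + 1)**3 + (k + 1)**2 + 7)/(3*(k**3 + k**2 + 4*k + 3)).
Gosper form: A/B · C(k+1)/C(k) with A=k/3 + 2/3, B=1, C=k**3 + k**2 + 4*k + 3.
Set up (k/3 + 2/3)·f(k+1) − (1)·f(k) − (k**3 + k**2 + 4*k + 3) = 0.
d = 2 from the (1,0,3) case.
Solving with deg f ≤ 2: f(k) = 3*(k - 1)*(k + 1).
Certificate R = B(k−1)f/C = 3*(k - 1)*(k + 1)/(k**3 + k**2 + 4*k + 3) gives s_k = (k - 1)*(k + 1)*factorial(k + 1)/3**k.
s_(k+1) − s_k = (k**3 + k**2 + 4*k + 3)*factorial(k + 1)/(3*3**k) = t_k.
Telescoping: Σ = s_(8) − s_(3) = 31360/9 − (64/9) = 10432/3.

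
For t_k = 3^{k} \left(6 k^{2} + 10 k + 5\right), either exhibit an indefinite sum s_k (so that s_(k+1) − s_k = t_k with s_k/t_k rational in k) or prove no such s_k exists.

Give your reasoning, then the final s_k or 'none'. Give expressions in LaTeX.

The ratio is 3*(6*k**2 + 22*k + 21)/(6*k**2 + 10*k + 5).
Normal form (A,B,C) = (3, 1, k**2 + 5*k/3 + 5/6).
Solve (3)·f(k+1) − (1)·f(k) = k**2 + 5*k/3 + 5/6.
Bound: deg f ≤ 2.
A polynomial solution: f(k) = (3*k**2 - 4*k + 4)/6.
Get s_k = R·t_k = 3**k*(3*k**2 - 4*k + 4) with R(k) = B(k−1)f(k)/C(k) = (3*k**2 - 4*k + 4)/(6*k**2 + 10*k + 5).
Δs = 3**k*(6*k**2 + 10*k + 5), as required.

s_k = 3^{k} \left(3 k^{2} - 4 k + 4\right)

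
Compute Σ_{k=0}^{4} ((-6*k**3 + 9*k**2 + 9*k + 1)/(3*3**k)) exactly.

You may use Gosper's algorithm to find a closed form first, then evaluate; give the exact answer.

Σ = 133/243

Ratio r(k) = (6*k**3 + 9*k**2 - 9*k - 13)/(3*(6*k**3 - 9*k**2 - 9*k - 1)).
Normal form (A,B,C) = (1/3, 1, k**3 - 3*k**2/2 - 3*k/2 - 1/6).
Solve (1/3)·f(k+1) − (1)·f(k) = k**3 - 3*k**2/2 - 3*k/2 - 1/6.
Bound: deg f ≤ 3.
Solve for f: f(k) = -(3*k**3 + 1)/2 (degree 3 ≤ 3).
Get s_k = R·t_k = (3*k**3 + 1)/3**k with R(k) = B(k−1)f(k)/C(k) = -3*(3*k**3 + 1)/(6*k**3 - 9*k**2 - 9*k - 1).
Check: Δs_k = (-9*k**3 + 3*(k + 1)**3 - 2)/(3*3**k). ✓
Σ_(k=0)^(4) t_k = s_(5) − s_(0) = 376/243 − (1) = 133/243.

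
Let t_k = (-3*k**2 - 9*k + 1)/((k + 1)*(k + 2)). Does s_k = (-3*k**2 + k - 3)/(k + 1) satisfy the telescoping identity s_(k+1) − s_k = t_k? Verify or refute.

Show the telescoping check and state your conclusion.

valid (s_(k+1) − s_k reduces to t_k)

s_(k+1) = (k - 3*(k + 1)**2 - 2)/(k + 2)
s_(k+1) − s_k = (-3*k**2 - 9*k + 1)/(k**2 + 3*k + 2)
(s_(k+1) − s_k) − t_k = 0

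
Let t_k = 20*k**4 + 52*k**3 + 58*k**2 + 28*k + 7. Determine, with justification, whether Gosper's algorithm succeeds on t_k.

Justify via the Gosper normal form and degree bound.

r(k) = (20*k**4 + 132*k**3 + 334*k**2 + 380*k + 165)/(20*k**4 + 52*k**3 + 58*k**2 + 28*k + 7) after simplifying.
Gosper form: A/B · C(k+1)/C(k) with A=1, B=1, C=k**4 + 13*k**3/5 + 29*k**2/10 + 7*k/5 + 7/20.
Key eq: (1)·f(k+1) = (1)·f(k) + (k**4 + 13*k**3/5 + 29*k**2/10 + 7*k/5 + 7/20).
d = 5 from the (0,0,4) case.
Solving with deg f ≤ 5: f(k) = k*(4*k**4 + 3*k**3 - 2*k + 2)/20.
Get s_k = R·t_k = k*(4*k**4 + 3*k**3 - 2*k + 2) with R(k) = B(k−1)f(k)/C(k) = k*(4*k**4 + 3*k**3 - 2*k + 2)/(20*k**4 + 52*k**3 + 58*k**2 + 28*k + 7).
s_(k+1) − s_k = 20*k**4 + 52*k**3 + 58*k**2 + 28*k + 7 = t_k.

Yes. s_k = k*(4*k**4 + 3*k**3 - 2*k + 2).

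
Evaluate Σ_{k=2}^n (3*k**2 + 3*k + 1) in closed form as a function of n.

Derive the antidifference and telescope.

S(n) = n**3 + 3*n**2 + 3*n - 7

The ratio is (3*k**2 + 9*k + 7)/(3*k**2 + 3*k + 1).
Normal form (A,B,C) = (1, 1, k**2 + k + 1/3).
Set up (1)·f(k+1) − (1)·f(k) − (k**2 + k + 1/3) = 0.
d = 3 from the (0,0,2) case.
Solving with deg f ≤ 3: f(k) = k**3/3.
Certificate R = B(k−1)f/C = k**3/(3*k**2 + 3*k + 1) gives s_k = k**3.
Check: Δs_k = -k**3 + (k + 1)**3. ✓
Evaluate: s_(n+1) = n**3 + 3*n**2 + 3*n + 1; subtract s_(2) = 8 ⇒ S(n) = n**3 + 3*n**2 + 3*n - 7.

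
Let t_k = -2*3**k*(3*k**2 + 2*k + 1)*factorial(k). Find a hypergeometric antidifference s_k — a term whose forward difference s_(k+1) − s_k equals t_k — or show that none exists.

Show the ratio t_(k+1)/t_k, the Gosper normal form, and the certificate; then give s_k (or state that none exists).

Ratio r(k) = 3*(3*k**3 + 11*k**2 + 14*k + 6)/(3*k**2 + 2*k + 1).
So A=3*k + 3 and B=1, with C=k**2 + 2*k/3 + 1/3.
Solve (3*k + 3)·f(k+1) − (1)·f(k) = k**2 + 2*k/3 + 1/3.
Bound: deg f ≤ 1.
A polynomial solution: f(k) = (k - 1)/3.
Then R = B(k−1)f/C = (k - 1)/(3*k**2 + 2*k + 1), so s_k = R(k)·t_k = -2*3**k*(k - 1)*factorial(k).
Δs = -2*3**k*(3*k**2 + 2*k + 1)*factorial(k), as required.

s_k = -2*3**k*(k - 1)*factorial(k)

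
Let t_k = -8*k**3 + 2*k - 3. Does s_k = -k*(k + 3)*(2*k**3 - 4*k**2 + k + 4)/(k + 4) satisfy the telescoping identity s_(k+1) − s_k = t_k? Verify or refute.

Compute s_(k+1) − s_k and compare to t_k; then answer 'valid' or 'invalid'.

s_(k+1) = -(k + 1)*(k + 4)*(k + 2*(k + 1)**3 - 4*(k + 1)**2 + 5)/(k + 5)
s_(k+1) − s_k = 2*(-4*k**5 - 33*k**4 - 61*k**3 + 6*k**2 + 2*k - 24)/(k**2 + 9*k + 20)
(s_(k+1) − s_k) − t_k = 3*(2*k**4 + 12*k**3 - k**2 - 3*k + 4)/(k**2 + 9*k + 20)

Invalid: residual 3*(2*k**4 + 12*k**3 - k**2 - 3*k + 4)/(k**2 + 9*k + 20) ≠ 0.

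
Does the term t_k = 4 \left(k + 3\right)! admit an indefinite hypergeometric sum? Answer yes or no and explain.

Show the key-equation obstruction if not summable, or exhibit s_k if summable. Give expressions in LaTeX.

No — t_k has no hypergeometric antidifference.

The ratio is k + 4.
Factor: A=k + 4; B=1; C=1.
Need (k + 4)·f(k+1) − (1)·f(k) = 1.
d = -1 from the (1,0,0) case.
Negative degree bound (-1): no f exists, t_k not Gosper-summable.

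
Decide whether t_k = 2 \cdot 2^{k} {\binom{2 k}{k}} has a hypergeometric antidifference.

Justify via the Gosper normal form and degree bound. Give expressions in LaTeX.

No — key equation has no polynomial f.

Ratio r(k) = 4*(2*k + 1)/(k + 1).
So A=8*k + 4 and B=k + 1, with C=1.
Key eq: (8*k + 4)·f(k+1) = (k)·f(k) + (1).
From deg A=1, deg B=1, deg C=0: d=-1.
Negative degree bound (-1): no f exists, t_k not Gosper-summable.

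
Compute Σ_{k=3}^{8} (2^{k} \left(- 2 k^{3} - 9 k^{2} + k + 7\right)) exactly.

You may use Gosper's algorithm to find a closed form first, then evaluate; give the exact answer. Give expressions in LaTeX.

Ratio r(k) = 2*(2*k**3 + 15*k**2 + 23*k + 3)/(2*k**3 + 9*k**2 - k - 7).
Gosper form: A/B · C(k+1)/C(k) with A=2, B=1, C=k**3 + 9*k**2/2 - k/2 - 7/2.
Need (2)·f(k+1) − (1)·f(k) = k**3 + 9*k**2/2 - k/2 - 7/2.
d = 3 from the (0,0,3) case.
A polynomial solution: f(k) = (2*k**3 - 3*k**2 - k - 3)/2.
Then R = B(k−1)f/C = (2*k**3 - 3*k**2 - k - 3)/(2*k**3 + 9*k**2 - k - 7), so s_k = R(k)·t_k = 2**k*(-2*k**3 + 3*k**2 + k + 3).
Check: Δs_k = 2**k*(-2*k**3 - 9*k**2 + k + 7). ✓
Σ_(k=3)^(8) t_k = s_(9) − s_(3) = -615936 − (-168) = -615768.

Σ = -615768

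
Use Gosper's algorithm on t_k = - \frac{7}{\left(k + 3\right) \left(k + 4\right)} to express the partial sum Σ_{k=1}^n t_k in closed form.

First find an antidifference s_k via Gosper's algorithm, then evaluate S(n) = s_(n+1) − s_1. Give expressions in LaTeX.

The ratio is (k + 3)/(k + 5).
Normal form (A,B,C) = (k + 3, k + 5, 1).
Need (k + 3)·f(k+1) − (k + 4)·f(k) = 1.
Bound: deg f ≤ 1.
A polynomial solution: f(k) = k/3.
Certificate R = B(k−1)f/C = k*(k + 4)/3 gives s_k = -7*k/(3*k + 9).
s_(k+1) − s_k = -7/(k**2 + 7*k + 12) = t_k.
s_(n+1) = 7*(-n - 1)/(3*(n + 4)) and s_(1) = -7/12, so S(n) = -7*n/(4*n + 16).

S(n) = - \frac{7 n}{4 n + 16}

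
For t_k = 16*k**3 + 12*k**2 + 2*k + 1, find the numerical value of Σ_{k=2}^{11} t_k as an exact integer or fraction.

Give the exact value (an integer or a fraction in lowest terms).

Σ = 75880

Compute t_(k+1)/t_k: get (16*k**3 + 60*k**2 + 74*k + 31)/(16*k**3 + 12*k**2 + 2*k + 1).
Factor: A=1; B=1; C=k**3 + 3*k**2/4 + k/8 + 1/16.
Solve (1)·f(k+1) − (1)·f(k) = k**3 + 3*k**2/4 + k/8 + 1/16.
deg f ≤ 4 (via 0,0,3).
Solve for f: f(k) = k*(4*k**3 - 4*k**2 - k + 2)/16 (degree 4 ≤ 4).
So s_k = (B(k−1)f/C)·t_k = (k*(4*k**3 - 4*k**2 - k + 2)/(16*k**3 + 12*k**2 + 2*k + 1))·t_k = k*(4*k**3 - 4*k**2 - k + 2).
Verify: 16*k**3 + 12*k**2 + 2*k + 1 matches t_k.
Evaluate s at k=12 and k=2: 75912 and 32; difference 75880.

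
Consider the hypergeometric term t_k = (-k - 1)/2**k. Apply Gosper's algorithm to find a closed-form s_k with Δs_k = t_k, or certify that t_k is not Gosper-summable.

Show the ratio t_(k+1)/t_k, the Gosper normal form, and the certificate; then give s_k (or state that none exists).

r(k) = (k + 2)/(2*(k + 1)) after simplifying.
Gosper form: A/B · C(k+1)/C(k) with A=1/2, B=1, C=k + 1.
Solve (1/2)·f(k+1) − (1)·f(k) = k + 1.
From deg A=0, deg B=0, deg C=1: d=1.
Coefficient equations give f(k) = -2*(k + 2).
Get s_k = R·t_k = 2**(1 - k)*(k + 2) with R(k) = B(k−1)f(k)/C(k) = -2*(k + 2)/(k + 1).
Verify: (-k - 1)/2**k matches t_k.

s_k = 2**(1 - k)*(k + 2)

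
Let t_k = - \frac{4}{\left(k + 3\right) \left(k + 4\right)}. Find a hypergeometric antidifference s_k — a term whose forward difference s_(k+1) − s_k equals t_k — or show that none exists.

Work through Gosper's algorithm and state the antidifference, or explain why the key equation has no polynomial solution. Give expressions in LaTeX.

s_k = - \frac{4 k}{3 k + 9}

The ratio is (k + 3)/(k + 5).
So A=k + 3 and B=k + 5, with C=1.
Need (k + 3)·f(k+1) − (k + 4)·f(k) = 1.
deg f ≤ 1 (via 1,1,0).
Coefficient equations give f(k) = k/3.
R(k) = B(k−1)·f(k)/C(k) = k*(k + 4)/3; s_k = R·t_k = -4*k/(3*k + 9).
s_(k+1) − s_k = -4/(k**2 + 7*k + 12) = t_k.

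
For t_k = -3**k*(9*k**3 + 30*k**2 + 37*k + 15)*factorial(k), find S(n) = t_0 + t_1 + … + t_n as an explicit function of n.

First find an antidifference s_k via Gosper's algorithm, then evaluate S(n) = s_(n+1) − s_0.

S(n) = -3**(n + 1)*(n + 1)*(3*n + 5)*factorial(n + 1)

Ratio r(k) = 3*(9*k**4 + 66*k**3 + 181*k**2 + 215*k + 91)/(9*k**3 + 30*k**2 + 37*k + 15).
Normal form (A,B,C) = (3*k + 3, 1, k**3 + 10*k**2/3 + 37*k/9 + 5/3).
Key eq: (3*k + 3)·f(k+1) = (1)·f(k) + (k**3 + 10*k**2/3 + 37*k/9 + 5/3).
From deg A=1, deg B=0, deg C=3: d=2.
Coefficient equations give f(k) = k*(3*k + 2)/9.
So s_k = (B(k−1)f/C)·t_k = (k*(3*k + 2)/(9*k**3 + 30*k**2 + 37*k + 15))·t_k = -3**k*k*(3*k + 2)*factorial(k).
s_(k+1) − s_k = -3**k*(9*k**3 + 30*k**2 + 37*k + 15)*factorial(k) = t_k.
Evaluate: s_(n+1) = -3**(n + 1)*(n + 1)*(3*n + 5)*factorial(n + 1); subtract s_(0) = 0 ⇒ S(n) = -3**(n + 1)*(n + 1)*(3*n + 5)*factorial(n + 1).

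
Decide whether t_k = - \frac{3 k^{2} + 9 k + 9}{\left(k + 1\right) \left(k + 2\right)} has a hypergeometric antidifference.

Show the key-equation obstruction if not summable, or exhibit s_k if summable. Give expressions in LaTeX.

Yes. s_k = - \frac{3 k \left(k + 2\right)}{k + 1}.

t_(k+1)/t_k = (k + 1)*(3*k + (k + 1)**2 + 6)/((k + 3)*(k**2 + 3*k + 3)).
Gosper form: A/B · C(k+1)/C(k) with A=k + 1, B=k + 3, C=k**2 + 3*k + 3.
Solve (k + 1)·f(k+1) − (k + 2)·f(k) = k**2 + 3*k + 3.
deg f ≤ 2 (via 1,1,2).
Match coefficients ⇒ f(k) = k*(k + 2).
Get s_k = R·t_k = -3*k*(k + 2)/(k + 1) with R(k) = B(k−1)f(k)/C(k) = k*(k + 2)**2/(k**2 + 3*k + 3).
Verify: 3*(-k**2 - 3*k - 3)/(k**2 + 3*k + 2) matches t_k.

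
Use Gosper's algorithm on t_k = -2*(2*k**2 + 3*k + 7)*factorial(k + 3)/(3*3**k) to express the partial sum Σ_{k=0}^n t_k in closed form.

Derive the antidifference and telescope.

S(n) = -12 - 4*n*factorial(n + 4)/(3*3**n) - 2*factorial(n + 4)/(3*3**n)

t_(k+1)/t_k = (k + 4)*(3*k + 2*(k + 1)**2 + 10)/(3*(2*k**2 + 3*k + 7)).
Normal form (A,B,C) = (k/3 + 4/3, 1, k**2 + 3*k/2 + 7/2).
Set up (k/3 + 4/3)·f(k+1) − (1)·f(k) − (k**2 + 3*k/2 + 7/2) = 0.
Degrees (1,0,2) ⇒ d ≤ 1.
Coefficient equations give f(k) = 3*(2*k - 1)/2.
Get s_k = R·t_k = -2*(2*k - 1)*factorial(k + 3)/3**k with R(k) = B(k−1)f(k)/C(k) = 3*(2*k - 1)/(2*k**2 + 3*k + 7).
Δs = -2*(2*k**2 + 3*k + 7)*factorial(k + 3)/(3*3**k), as required.
Σ_(k=0)^n t_k = s_(n+1) − s_(0) = (-2*3**(-n - 1)*(2*n + 1)*factorial(n + 4)) − (12), i.e. -12 - 4*n*factorial(n + 4)/(3*3**n) - 2*factorial(n + 4)/(3*3**n).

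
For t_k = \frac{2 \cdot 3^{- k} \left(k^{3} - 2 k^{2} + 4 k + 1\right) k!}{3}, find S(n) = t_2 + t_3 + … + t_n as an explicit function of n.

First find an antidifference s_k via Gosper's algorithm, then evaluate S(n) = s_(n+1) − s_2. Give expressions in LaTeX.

S(n) = 2 \cdot 3^{- n - 2} \left(2 \cdot 3^{n} + 3 n^{3} n! + 3 n^{2} n! - 6 n n! - 6 n!\right)

The ratio is (k**4 + 2*k**3 + 4*k**2 + 7*k + 4)/(3*(k**3 - 2*k**2 + 4*k + 1)).
Normal form (A,B,C) = (k/3 + 1/3, 1, k**3 - 2*k**2 + 4*k + 1).
Need (k/3 + 1/3)·f(k+1) − (1)·f(k) = k**3 - 2*k**2 + 4*k + 1.
Bound: deg f ≤ 2.
A polynomial solution: f(k) = 3*(k**2 - 2*k - 1).
R(k) = B(k−1)·f(k)/C(k) = 3*(k**2 - 2*k - 1)/(k**3 - 2*k**2 + 4*k + 1); s_k = R·t_k = 2*(k**2 - 2*k - 1)*factorial(k)/3**k.
Δs = 2*(k**3 - 2*k**2 + 4*k + 1)*factorial(k)/(3*3**k), as required.
s_(n+1) = 2*3**(-n - 1)*(n**2 - 2)*factorial(n + 1) and s_(2) = -4/9, so S(n) = 2*3**(-n - 2)*(2*3**n + 3*n**3*factorial(n) + 3*n**2*factorial(n) - 6*n*factorial(n) - 6*factorial(n)).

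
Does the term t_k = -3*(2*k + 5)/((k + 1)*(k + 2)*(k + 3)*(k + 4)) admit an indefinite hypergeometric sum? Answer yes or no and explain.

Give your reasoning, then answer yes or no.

Compute t_(k+1)/t_k: get (k + 1)*(2*k + 7)/((k + 5)*(2*k + 5)).
Take A(k)=k + 1, B(k)=k + 5, C(k)=k + 5/2.
Solve (k + 1)·f(k+1) − (k + 4)·f(k) = k + 5/2.
Bound: deg f ≤ 3.
Solving with deg f ≤ 3: f(k) = k*(k + 2)*(k + 4)/6.
Certificate R = B(k−1)f/C = k*(k + 2)*(k + 4)**2/(3*(2*k + 5)) gives s_k = k*(-k - 4)/(k**2 + 4*k + 3).
s_(k+1) − s_k = 3*(-2*k - 5)/(k**4 + 10*k**3 + 35*k**2 + 50*k + 24) = t_k.

Yes. s_k = k*(-k - 4)/(k**2 + 4*k + 3).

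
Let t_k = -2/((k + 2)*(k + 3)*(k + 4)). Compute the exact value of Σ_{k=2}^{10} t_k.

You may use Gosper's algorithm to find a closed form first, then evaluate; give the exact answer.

Σ = -81/1820

Ratio r(k) = (k + 2)/(k + 5).
A = k + 2, B = k + 5, C = 1.
Key eq: (k + 2)·f(k+1) = (k + 4)·f(k) + (1).
Bound: deg f ≤ 2.
A polynomial solution: f(k) = k*(k + 5)/12.
Then R = B(k−1)f/C = k*(k + 4)*(k + 5)/12, so s_k = R(k)·t_k = k*(-k - 5)/(6*(k + 2)*(k + 3)).
Verify: -2/(k**3 + 9*k**2 + 26*k + 24) matches t_k.
Σ_(k=2)^(10) t_k = s_(11) − s_(2) = -44/273 − (-7/60) = -81/1820.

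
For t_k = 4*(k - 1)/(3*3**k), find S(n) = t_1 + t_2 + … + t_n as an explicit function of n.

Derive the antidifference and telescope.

Ratio r(k) = k/(3*(k - 1)).
Normal form (A,B,C) = (1/3, 1, k - 1).
Solve (1/3)·f(k+1) − (1)·f(k) = k - 1.
Bound: deg f ≤ 1.
Match coefficients ⇒ f(k) = -3*(2*k - 1)/4.
So s_k = (B(k−1)f/C)·t_k = (-3*(2*k - 1)/(4*(k - 1)))·t_k = (1 - 2*k)/3**k.
Δs = 4*(k - 1)/(3*3**k), as required.
s_(n+1) = 3**(-n - 1)*(-2*n - 1) and s_(1) = -1/3, so S(n) = 3**(-n - 1)*(3**n - 2*n - 1).

S(n) = 3**(-n - 1)*(3**n - 2*n - 1)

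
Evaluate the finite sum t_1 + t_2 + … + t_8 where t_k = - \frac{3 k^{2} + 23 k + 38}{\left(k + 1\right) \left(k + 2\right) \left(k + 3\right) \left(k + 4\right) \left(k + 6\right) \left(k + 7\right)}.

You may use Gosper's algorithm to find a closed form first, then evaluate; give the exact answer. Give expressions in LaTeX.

Σ = -109/6300

r(k) = (k + 1)*(k + 6)*(23*k + 3*(k + 1)**2 + 61)/((k + 5)*(k + 8)*(3*k**2 + 23*k + 38)) after simplifying.
Take A(k)=k + 1, B(k)=k + 8, C(k)=k**3 + 38*k**2/3 + 51*k + 190/3.
Need (k + 1)·f(k+1) − (k + 7)·f(k) = k**3 + 38*k**2/3 + 51*k + 190/3.
Bound: deg f ≤ 6.
A polynomial solution: f(k) = k*(k + 2)*(k + 4)*(k + 5)*(k**2 + 10*k + 27)/54.
R(k) = B(k−1)·f(k)/C(k) = k*(k + 2)*(k + 4)*(k + 7)*(k**2 + 10*k + 27)/(18*(3*k**2 + 23*k + 38)); s_k = R·t_k = k*(-k**2 - 10*k - 27)/(18*(k**3 + 10*k**2 + 27*k + 18)).
Δs = (-3*k**2 - 23*k - 38)/(k**6 + 23*k**5 + 207*k**4 + 925*k**3 + 2144*k**2 + 2412*k + 1008), as required.
Σ_(k=1)^(8) t_k = s_(9) − s_(1) = -11/200 − (-19/504) = -109/6300.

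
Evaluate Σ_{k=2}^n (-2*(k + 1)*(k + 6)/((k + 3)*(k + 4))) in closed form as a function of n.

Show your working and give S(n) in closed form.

S(n) = 2*(-5*n**2 - 9*n + 14)/(5*(n + 4))

Compute t_(k+1)/t_k: get (k + 2)*(k + 3)*(k + 7)/((k + 1)*(k + 5)*(k + 6)).
Take A(k)=k + 3, B(k)=k + 5, C(k)=k**2 + 7*k + 6.
Set up (k + 3)·f(k+1) − (k + 4)·f(k) − (k**2 + 7*k + 6) = 0.
Degrees (1,1,2) ⇒ d ≤ 2.
A polynomial solution: f(k) = k*(k + 1).
So s_k = (B(k−1)f/C)·t_k = (k*(k + 4)/(k + 6))·t_k = 2*k*(-k - 1)/(k + 3).
Check: Δs_k = 2*(-k**2 - 7*k - 6)/(k**2 + 7*k + 12). ✓
Σ_(k=2)^n t_k = s_(n+1) − s_(2) = (2*(-n**2 - 3*n - 2)/(n + 4)) − (-12/5), i.e. 2*(-5*n**2 - 9*n + 14)/(5*(n + 4)).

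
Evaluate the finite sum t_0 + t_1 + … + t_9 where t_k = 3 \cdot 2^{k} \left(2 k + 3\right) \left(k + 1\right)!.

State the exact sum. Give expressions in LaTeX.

Σ = 122624409597

Compute t_(k+1)/t_k: get 2*(k + 2)*(2*k + 5)/(2*k + 3).
So A=2*k + 4 and B=1, with C=k + 3/2.
Set up (2*k + 4)·f(k+1) − (1)·f(k) − (k + 3/2) = 0.
Bound: deg f ≤ 0.
Coefficient equations give f(k) = 1/2.
R(k) = B(k−1)·f(k)/C(k) = 1/(2*k + 3); s_k = R·t_k = 3*2**k*factorial(k + 1).
Check: Δs_k = 3*2**k*(2*k + 3)*factorial(k + 1). ✓
Sum = s_(10) − s_(0); s_(10) = 122624409600, s_(0) = 3 ⇒ 122624409597.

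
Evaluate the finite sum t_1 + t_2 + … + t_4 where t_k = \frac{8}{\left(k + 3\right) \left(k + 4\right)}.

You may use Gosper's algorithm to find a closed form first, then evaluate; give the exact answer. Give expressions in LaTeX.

Σ = 1

r(k) = (k + 3)/(k + 5) after simplifying.
A = k + 3, B = k + 5, C = 1.
Key eq: (k + 3)·f(k+1) = (k + 4)·f(k) + (1).
From deg A=1, deg B=1, deg C=0: d=1.
Coefficient equations give f(k) = k/3.
Certificate R = B(k−1)f/C = k*(k + 4)/3 gives s_k = 8*k/(3*(k + 3)).
Check: Δs_k = 8/(k**2 + 7*k + 12). ✓
Evaluate s at k=5 and k=1: 5/3 and 2/3; difference 1.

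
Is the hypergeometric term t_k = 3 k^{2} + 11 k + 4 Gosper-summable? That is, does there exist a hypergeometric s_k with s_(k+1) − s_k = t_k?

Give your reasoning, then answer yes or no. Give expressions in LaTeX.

Step 1: r(k) = (3*k**2 + 17*k + 18)/(3*k**2 + 11*k + 4).
Normal form (A,B,C) = (1, 1, k**2 + 11*k/3 + 4/3).
Key eq: (1)·f(k+1) = (1)·f(k) + (k**2 + 11*k/3 + 4/3).
Bound: deg f ≤ 3.
Solve for f: f(k) = k*(k**2 + 4*k - 1)/3 (degree 3 ≤ 3).
Certificate R = B(k−1)f/C = k*(k**2 + 4*k - 1)/(3*k**2 + 11*k + 4) gives s_k = k*(k**2 + 4*k - 1).
Check: Δs_k = 3*k**2 + 11*k + 4. ✓

Yes. s_k = k \left(k^{2} + 4 k - 1\right).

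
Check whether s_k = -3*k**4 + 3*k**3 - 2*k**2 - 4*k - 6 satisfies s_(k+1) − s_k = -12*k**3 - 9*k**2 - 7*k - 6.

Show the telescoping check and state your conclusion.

s_(k+1) = -3*k**4 - 9*k**3 - 11*k**2 - 11*k - 12
s_(k+1) − s_k = -12*k**3 - 9*k**2 - 7*k - 6
(s_(k+1) − s_k) − t_k = 0

valid (s_(k+1) − s_k reduces to t_k)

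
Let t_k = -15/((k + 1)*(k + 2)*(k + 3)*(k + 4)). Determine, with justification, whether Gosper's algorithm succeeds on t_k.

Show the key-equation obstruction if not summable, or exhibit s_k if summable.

The ratio is (k + 1)/(k + 5).
So A=k + 1 and B=k + 5, with C=1.
f must satisfy (k + 1)·f(k+1) − (k + 4)·f(k) = 1.
deg f ≤ 3 (via 1,1,0).
Match coefficients ⇒ f(k) = k*(k**2 + 6*k + 11)/18.
So s_k = (B(k−1)f/C)·t_k = (k*(k + 4)*(k**2 + 6*k + 11)/18)·t_k = 5*k*(-k**2 - 6*k - 11)/(6*(k + 1)*(k + 2)*(k + 3)).
Δs = -15/(k**4 + 10*k**3 + 35*k**2 + 50*k + 24), as required.

Yes. s_k = 5*k*(-k**2 - 6*k - 11)/(6*(k + 1)*(k + 2)*(k + 3)).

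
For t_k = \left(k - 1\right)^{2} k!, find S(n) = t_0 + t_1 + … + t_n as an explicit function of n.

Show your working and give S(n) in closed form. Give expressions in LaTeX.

S(n) = n^{2} n! - n n! - 2 n! + 3

r(k) = k**2*(k + 1)/(k - 1)**2 after simplifying.
Gosper form: A/B · C(k+1)/C(k) with A=k + 1, B=1, C=k**2 - 2*k + 1.
Need (k + 1)·f(k+1) − (1)·f(k) = k**2 - 2*k + 1.
Bound: deg f ≤ 1.
Solve for f: f(k) = k - 3 (degree 1 ≤ 1).
Get s_k = R·t_k = (k - 3)*factorial(k) with R(k) = B(k−1)f(k)/C(k) = (k - 3)/(k - 1)**2.
Check: Δs_k = (k - 1)**2*factorial(k). ✓
Telescope: S(n) = s_(n+1) − s_(0) = (n - 2)*factorial(n + 1) − (-3) = n**2*factorial(n) - n*factorial(n) - 2*factorial(n) + 3.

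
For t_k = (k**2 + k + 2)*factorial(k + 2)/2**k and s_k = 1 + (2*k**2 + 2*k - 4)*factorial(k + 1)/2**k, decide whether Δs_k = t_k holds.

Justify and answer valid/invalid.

s_(k+1) = (2**k + k**4*factorial(k) + 6*k**3*factorial(k) + 11*k**2*factorial(k) + 6*k*factorial(k))/2**k
s_(k+1) − s_k = (k**2 + k + 2)*factorial(k + 2)/2**k
(s_(k+1) − s_k) − t_k = 0

Valid: the claim telescopes to t_k.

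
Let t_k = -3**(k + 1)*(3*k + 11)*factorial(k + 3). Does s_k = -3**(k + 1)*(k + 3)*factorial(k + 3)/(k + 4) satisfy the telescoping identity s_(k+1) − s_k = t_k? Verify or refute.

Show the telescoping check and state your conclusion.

Invalid: residual 3**(k + 1)*(3*k**2 + 23*k + 43)*factorial(k + 3)/((k + 4)*(k + 5)) ≠ 0.

s_(k+1) = -3**(k + 2)*(k + 4)*factorial(k + 4)/(k + 5)
s_(k+1) − s_k = -3**(k + 1)*(3*k**3 + 35*k**2 + 136*k + 177)*factorial(k + 3)/((k + 4)*(k + 5))
(s_(k+1) − s_k) − t_k = 3**(k + 1)*(3*k**2 + 23*k + 43)*factorial(k + 3)/((k + 4)*(k + 5))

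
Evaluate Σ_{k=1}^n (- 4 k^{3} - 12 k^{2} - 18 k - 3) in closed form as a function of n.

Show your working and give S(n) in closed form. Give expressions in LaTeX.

The ratio is (4*k**3 + 24*k**2 + 54*k + 37)/(4*k**3 + 12*k**2 + 18*k + 3).
Take A(k)=1, B(k)=1, C(k)=k**3 + 3*k**2 + 9*k/2 + 3/4.
Need (1)·f(k+1) − (1)·f(k) = k**3 + 3*k**2 + 9*k/2 + 3/4.
Degrees (0,0,3) ⇒ d ≤ 4.
Coefficient equations give f(k) = k*(k**3 + 2*k**2 + 4*k - 4)/4.
Certificate R = B(k−1)f/C = k*(k**3 + 2*k**2 + 4*k - 4)/(4*k**3 + 12*k**2 + 18*k + 3) gives s_k = k*(-k**3 - 2*k**2 - 4*k + 4).
Verify: -4*k**3 - 12*k**2 - 18*k - 3 matches t_k.
Evaluate: s_(n+1) = -n**4 - 6*n**3 - 16*n**2 - 14*n - 3; subtract s_(1) = -3 ⇒ S(n) = n*(-n**3 - 6*n**2 - 16*n - 14).

S(n) = n \left(- n^{3} - 6 n^{2} - 16 n - 14\right)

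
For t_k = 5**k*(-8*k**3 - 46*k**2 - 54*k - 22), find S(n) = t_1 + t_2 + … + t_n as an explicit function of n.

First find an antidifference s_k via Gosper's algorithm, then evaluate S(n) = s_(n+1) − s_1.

The ratio is 5*(4*k**3 + 35*k**2 + 85*k + 65)/(4*k**3 + 23*k**2 + 27*k + 11).
Take A(k)=5, B(k)=1, C(k)=k**3 + 23*k**2/4 + 27*k/4 + 11/4.
Set up (5)·f(k+1) − (1)·f(k) − (k**3 + 23*k**2/4 + 27*k/4 + 11/4) = 0.
Degrees (0,0,3) ⇒ d ≤ 3.
Match coefficients ⇒ f(k) = (2*k**3 + 4*k**2 - 4*k + 3)/8.
Certificate R = B(k−1)f/C = (2*k**3 + 4*k**2 - 4*k + 3)/(2*(4*k**3 + 23*k**2 + 27*k + 11)) gives s_k = 5**k*(-2*k**3 - 4*k**2 + 4*k - 3).
Verify: 5**k*(-8*k**3 - 46*k**2 - 54*k - 22) matches t_k.
Telescope: S(n) = s_(n+1) − s_(1) = 5**(n + 1)*(-2*n**3 - 10*n**2 - 10*n - 5) − (-25) = -10*5**n*n**3 - 50*5**n*n**2 - 50*5**n*n - 25*5**n + 25.

S(n) = -10*5**n*n**3 - 50*5**n*n**2 - 50*5**n*n - 25*5**n + 25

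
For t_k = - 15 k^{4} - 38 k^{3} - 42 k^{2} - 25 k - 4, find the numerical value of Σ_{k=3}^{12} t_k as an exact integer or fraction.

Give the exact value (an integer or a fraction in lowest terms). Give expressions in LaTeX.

t_(k+1)/t_k = (15*k**4 + 98*k**3 + 246*k**2 + 283*k + 124)/(15*k**4 + 38*k**3 + 42*k**2 + 25*k + 4).
Normal form (A,B,C) = (1, 1, k**4 + 38*k**3/15 + 14*k**2/5 + 5*k/3 + 4/15).
Need (1)·f(k+1) − (1)·f(k) = k**4 + 38*k**3/15 + 14*k**2/5 + 5*k/3 + 4/15.
Degrees (0,0,4) ⇒ d ≤ 5.
Solve for f: f(k) = k*(3*k**4 + 2*k**3 + k - 2)/15 (degree 5 ≤ 5).
Then R = B(k−1)f/C = k*(3*k**4 + 2*k**3 + k - 2)/(15*k**4 + 38*k**3 + 42*k**2 + 25*k + 4), so s_k = R(k)·t_k = k*(-3*k**4 - 2*k**3 - k + 2).
Verify: -15*k**4 - 38*k**3 - 42*k**2 - 25*k - 4 matches t_k.
Sum = s_(13) − s_(3); s_(13) = -1171144, s_(3) = -894 ⇒ -1170250.

Σ = -1170250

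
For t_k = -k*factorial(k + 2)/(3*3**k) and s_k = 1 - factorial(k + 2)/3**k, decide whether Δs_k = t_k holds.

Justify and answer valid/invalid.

Valid: the claim telescopes to t_k.

s_(k+1) = -3**(-k - 1)*factorial(k + 3) + 1
s_(k+1) − s_k = -k*factorial(k + 2)/(3*3**k)
(s_(k+1) − s_k) − t_k = 0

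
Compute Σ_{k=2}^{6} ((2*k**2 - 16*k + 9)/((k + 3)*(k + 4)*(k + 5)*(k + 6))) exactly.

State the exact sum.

Compute t_(k+1)/t_k: get -(k + 3)*(16*k - 2*(k + 1)**2 + 7)/((k + 7)*(2*k**2 - 16*k + 9)).
Normal form (A,B,C) = (k + 3, k + 7, k**2 - 8*k + 9/2).
Solve (k + 3)·f(k+1) − (k + 6)·f(k) = k**2 - 8*k + 9/2.
Degrees (1,1,2) ⇒ d ≤ 3.
Match coefficients ⇒ f(k) = k*(k**2 - 18*k + 62)/30.
Then R = B(k−1)f/C = k*(k + 6)*(k**2 - 18*k + 62)/(15*(2*k**2 - 16*k + 9)), so s_k = R(k)·t_k = k*(k**2 - 18*k + 62)/(15*(k + 3)*(k + 4)*(k + 5)).
Δs = (2*k**2 - 16*k + 9)/(k**4 + 18*k**3 + 119*k**2 + 342*k + 360), as required.
Evaluate s at k=7 and k=2: -7/1320 and 2/105; difference -15/616.

Σ = -15/616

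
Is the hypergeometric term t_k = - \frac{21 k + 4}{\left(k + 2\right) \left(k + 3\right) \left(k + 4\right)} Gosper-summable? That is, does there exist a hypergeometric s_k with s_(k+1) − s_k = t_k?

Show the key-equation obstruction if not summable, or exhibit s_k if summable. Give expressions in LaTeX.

Yes. s_k = \frac{k \left(11 - 23 k\right)}{6 \left(k + 2\right) \left(k + 3\right)}.

Compute t_(k+1)/t_k: get (k + 2)*(21*k + 25)/((k + 5)*(21*k + 4)).
So A=k + 2 and B=k + 5, with C=k + 4/21.
Set up (k + 2)·f(k+1) − (k + 4)·f(k) − (k + 4/21) = 0.
Bound: deg f ≤ 2.
Coefficient equations give f(k) = k*(23*k - 11)/126.
Certificate R = B(k−1)f/C = k*(k + 4)*(23*k - 11)/(6*(21*k + 4)) gives s_k = k*(11 - 23*k)/(6*(k + 2)*(k + 3)).
Δs = (-21*k - 4)/(k**3 + 9*k**2 + 26*k + 24), as required.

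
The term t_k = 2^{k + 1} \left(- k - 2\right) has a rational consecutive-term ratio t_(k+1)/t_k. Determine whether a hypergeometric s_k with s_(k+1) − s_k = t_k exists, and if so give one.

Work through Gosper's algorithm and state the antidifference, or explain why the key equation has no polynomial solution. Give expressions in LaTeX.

Ratio r(k) = 2*(k + 3)/(k + 2).
Normal form (A,B,C) = (2, 1, k + 2).
Need (2)·f(k+1) − (1)·f(k) = k + 2.
d = 1 from the (0,0,1) case.
Coefficient equations give f(k) = k.
Get s_k = R·t_k = -2**(k + 1)*k with R(k) = B(k−1)f(k)/C(k) = k/(k + 2).
s_(k+1) − s_k = 2**(k + 1)*(-k - 2) = t_k.

s_k = - 2^{k + 1} k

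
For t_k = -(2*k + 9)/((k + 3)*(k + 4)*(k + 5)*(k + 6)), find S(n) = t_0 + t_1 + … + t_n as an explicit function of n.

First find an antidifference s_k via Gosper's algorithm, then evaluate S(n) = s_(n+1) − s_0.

S(n) = (-n**2 - 10*n - 9)/(15*(n**2 + 10*n + 24))

The ratio is (k + 3)*(2*k + 11)/((k + 7)*(2*k + 9)).
Take A(k)=k + 3, B(k)=k + 7, C(k)=k + 9/2.
Key eq: (k + 3)·f(k+1) = (k + 6)·f(k) + (k + 9/2).
Degrees (1,1,1) ⇒ d ≤ 3.
Solve for f: f(k) = k*(k + 4)*(k + 8)/30 (degree 3 ≤ 3).
R(k) = B(k−1)·f(k)/C(k) = k*(k + 4)*(k + 6)*(k + 8)/(15*(2*k + 9)); s_k = R·t_k = k*(-k - 8)/(15*(k**2 + 8*k + 15)).
s_(k+1) − s_k = (-2*k - 9)/(k**4 + 18*k**3 + 119*k**2 + 342*k + 360) = t_k.
s_(n+1) = (-n**2 - 10*n - 9)/(15*(n**2 + 10*n + 24)) and s_(0) = 0, so S(n) = (-n**2 - 10*n - 9)/(15*(n**2 + 10*n + 24)).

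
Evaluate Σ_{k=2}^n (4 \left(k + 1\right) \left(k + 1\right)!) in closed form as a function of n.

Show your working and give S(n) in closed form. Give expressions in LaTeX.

S(n) = 4 \left(n + 2\right)! - 24

Step 1: r(k) = (k + 2)**2/(k + 1).
Take A(k)=k + 2, B(k)=1, C(k)=k + 1.
Key eq: (k + 2)·f(k+1) = (1)·f(k) + (k + 1).
Bound: deg f ≤ 0.
Solve for f: f(k) = 1 (degree 0 ≤ 0).
R(k) = B(k−1)·f(k)/C(k) = 1/(k + 1); s_k = R·t_k = 4*factorial(k + 1).
s_(k+1) − s_k = 4*(k + 1)*factorial(k + 1) = t_k.
s_(n+1) = 4*factorial(n + 2) and s_(2) = 24, so S(n) = 4*factorial(n + 2) - 24.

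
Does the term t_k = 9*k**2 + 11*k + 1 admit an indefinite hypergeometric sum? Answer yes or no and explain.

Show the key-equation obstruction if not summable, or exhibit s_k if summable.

Yes. s_k = k*(3*k**2 + k - 3).

The ratio is (9*k**2 + 29*k + 21)/(9*k**2 + 11*k + 1).
Normal form (A,B,C) = (1, 1, k**2 + 11*k/9 + 1/9).
Key eq: (1)·f(k+1) = (1)·f(k) + (k**2 + 11*k/9 + 1/9).
Bound: deg f ≤ 3.
Solve for f: f(k) = k*(3*k**2 + k - 3)/9 (degree 3 ≤ 3).
So s_k = (B(k−1)f/C)·t_k = (k*(3*k**2 + k - 3)/(9*k**2 + 11*k + 1))·t_k = k*(3*k**2 + k - 3).
s_(k+1) − s_k = 9*k**2 + 11*k + 1 = t_k.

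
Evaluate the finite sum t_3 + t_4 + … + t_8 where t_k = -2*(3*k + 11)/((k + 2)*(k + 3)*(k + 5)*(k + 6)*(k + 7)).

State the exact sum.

Σ = -13/2772

t_(k+1)/t_k = (k + 2)*(k + 5)*(3*k + 14)/((k + 4)*(k + 8)*(3*k + 11)).
Take A(k)=k + 2, B(k)=k + 8, C(k)=k**2 + 23*k/3 + 44/3.
Need (k + 2)·f(k+1) − (k + 7)·f(k) = k**2 + 23*k/3 + 44/3.
deg f ≤ 5 (via 1,1,2).
Coefficient equations give f(k) = k*(k + 3)*(k + 4)*(k**2 + 13*k + 52)/180.
So s_k = (B(k−1)f/C)·t_k = (k*(k + 3)*(k + 7)*(k**2 + 13*k + 52)/(60*(3*k + 11)))·t_k = k*(-k**2 - 13*k - 52)/(30*(k**3 + 13*k**2 + 52*k + 60)).
s_(k+1) − s_k = 2*(-3*k - 11)/(k**5 + 23*k**4 + 203*k**3 + 853*k**2 + 1692*k + 1260) = t_k.
Σ_(k=3)^(8) t_k = s_(9) − s_(3) = -5/154 − (-1/36) = -13/2772.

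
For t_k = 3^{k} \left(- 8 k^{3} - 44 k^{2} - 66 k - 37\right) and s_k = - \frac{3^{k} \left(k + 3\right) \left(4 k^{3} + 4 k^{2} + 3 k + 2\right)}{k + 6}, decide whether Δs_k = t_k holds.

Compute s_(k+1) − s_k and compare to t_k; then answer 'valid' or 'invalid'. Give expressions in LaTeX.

s_(k+1) = 3**(k + 1)*(-4*k**4 - 32*k**3 - 87*k**2 - 105*k - 52)/(k + 7)
s_(k+1) − s_k = 3**k*(-8*k**5 - 124*k**4 - 710*k**3 - 1765*k**2 - 1963*k - 894)/(k**2 + 13*k + 42)
(s_(k+1) − s_k) − t_k = 3**(k + 1)*(8*k**4 + 88*k**3 + 326*k**2 + 430*k + 220)/(k**2 + 13*k + 42)

Invalid: residual \frac{3^{k + 1} \left(8 k^{4} + 88 k^{3} + 326 k^{2} + 430 k + 220\right)}{k^{2} + 13 k + 42} ≠ 0.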